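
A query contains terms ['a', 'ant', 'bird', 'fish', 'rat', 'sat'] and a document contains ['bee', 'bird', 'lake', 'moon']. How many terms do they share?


Query terms: ['a', 'ant', 'bird', 'fish', 'rat', 'sat']
Document terms: ['bee', 'bird', 'lake', 'moon']
Common terms: ['bird']
Overlap count = 1

1


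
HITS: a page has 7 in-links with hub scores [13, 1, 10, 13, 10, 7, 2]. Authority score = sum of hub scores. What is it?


Authority = sum of hub scores of in-linkers
In-link 1: hub score = 13
In-link 2: hub score = 1
In-link 3: hub score = 10
In-link 4: hub score = 13
In-link 5: hub score = 10
In-link 6: hub score = 7
In-link 7: hub score = 2
Authority = 13 + 1 + 10 + 13 + 10 + 7 + 2 = 56

56


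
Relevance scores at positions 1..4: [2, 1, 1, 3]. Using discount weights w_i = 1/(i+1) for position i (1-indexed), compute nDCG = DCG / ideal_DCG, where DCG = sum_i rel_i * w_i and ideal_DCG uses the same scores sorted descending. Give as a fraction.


Position discount weights w_i = 1/(i+1) for i=1..4:
Weights = [1/2, 1/3, 1/4, 1/5]
Actual relevance: [2, 1, 1, 3]
DCG = 2/2 + 1/3 + 1/4 + 3/5 = 131/60
Ideal relevance (sorted desc): [3, 2, 1, 1]
Ideal DCG = 3/2 + 2/3 + 1/4 + 1/5 = 157/60
nDCG = DCG / ideal_DCG = 131/60 / 157/60 = 131/157

131/157


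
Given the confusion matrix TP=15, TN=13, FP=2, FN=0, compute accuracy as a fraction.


Accuracy = (TP + TN) / (TP + TN + FP + FN)
TP + TN = 15 + 13 = 28
Total = 15 + 13 + 2 + 0 = 30
Accuracy = 28 / 30 = 14/15

14/15


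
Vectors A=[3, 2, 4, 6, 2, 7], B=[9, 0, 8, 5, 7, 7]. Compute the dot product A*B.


Dot product = sum of element-wise products
A[0]*B[0] = 3*9 = 27
A[1]*B[1] = 2*0 = 0
A[2]*B[2] = 4*8 = 32
A[3]*B[3] = 6*5 = 30
A[4]*B[4] = 2*7 = 14
A[5]*B[5] = 7*7 = 49
Sum = 27 + 0 + 32 + 30 + 14 + 49 = 152

152


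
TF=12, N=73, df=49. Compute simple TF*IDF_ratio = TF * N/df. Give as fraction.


TF * (N/df)
= 12 * (73/49)
= 12 * 73/49
= 876/49

876/49


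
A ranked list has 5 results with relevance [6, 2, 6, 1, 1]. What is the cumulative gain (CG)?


Cumulative Gain = sum of relevance scores
Position 1: rel=6, running sum=6
Position 2: rel=2, running sum=8
Position 3: rel=6, running sum=14
Position 4: rel=1, running sum=15
Position 5: rel=1, running sum=16
CG = 16

16


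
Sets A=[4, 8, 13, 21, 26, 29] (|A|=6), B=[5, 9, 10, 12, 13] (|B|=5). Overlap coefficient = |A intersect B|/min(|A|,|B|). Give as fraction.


A intersect B = [13]
|A intersect B| = 1
min(|A|, |B|) = min(6, 5) = 5
Overlap = 1 / 5 = 1/5

1/5


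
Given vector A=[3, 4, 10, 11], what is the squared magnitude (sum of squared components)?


|A|^2 = sum of squared components
A[0]^2 = 3^2 = 9
A[1]^2 = 4^2 = 16
A[2]^2 = 10^2 = 100
A[3]^2 = 11^2 = 121
Sum = 9 + 16 + 100 + 121 = 246

246


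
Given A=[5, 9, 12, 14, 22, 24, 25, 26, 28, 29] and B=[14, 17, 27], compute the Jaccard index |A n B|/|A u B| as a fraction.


A intersect B = [14]
|A intersect B| = 1
A union B = [5, 9, 12, 14, 17, 22, 24, 25, 26, 27, 28, 29]
|A union B| = 12
Jaccard = 1/12 = 1/12

1/12


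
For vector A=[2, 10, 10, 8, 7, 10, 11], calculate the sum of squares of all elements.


|A|^2 = sum of squared components
A[0]^2 = 2^2 = 4
A[1]^2 = 10^2 = 100
A[2]^2 = 10^2 = 100
A[3]^2 = 8^2 = 64
A[4]^2 = 7^2 = 49
A[5]^2 = 10^2 = 100
A[6]^2 = 11^2 = 121
Sum = 4 + 100 + 100 + 64 + 49 + 100 + 121 = 538

538


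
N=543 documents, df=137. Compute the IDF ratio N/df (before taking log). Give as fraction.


IDF ratio = N / df
= 543 / 137
= 543/137

543/137


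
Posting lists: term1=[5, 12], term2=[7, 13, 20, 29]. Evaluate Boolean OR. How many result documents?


Boolean OR: find union of posting lists
term1 docs: [5, 12]
term2 docs: [7, 13, 20, 29]
Union: [5, 7, 12, 13, 20, 29]
|union| = 6

6


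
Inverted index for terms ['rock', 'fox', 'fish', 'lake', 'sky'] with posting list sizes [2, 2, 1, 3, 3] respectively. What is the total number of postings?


Summing posting list sizes:
'rock': 2 postings
'fox': 2 postings
'fish': 1 postings
'lake': 3 postings
'sky': 3 postings
Total = 2 + 2 + 1 + 3 + 3 = 11

11


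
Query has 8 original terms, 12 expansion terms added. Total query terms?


Original terms: 8
Expansion terms: 12
Total = 8 + 12 = 20

20


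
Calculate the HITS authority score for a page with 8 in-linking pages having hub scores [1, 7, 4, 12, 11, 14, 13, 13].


Authority = sum of hub scores of in-linkers
In-link 1: hub score = 1
In-link 2: hub score = 7
In-link 3: hub score = 4
In-link 4: hub score = 12
In-link 5: hub score = 11
In-link 6: hub score = 14
In-link 7: hub score = 13
In-link 8: hub score = 13
Authority = 1 + 7 + 4 + 12 + 11 + 14 + 13 + 13 = 75

75


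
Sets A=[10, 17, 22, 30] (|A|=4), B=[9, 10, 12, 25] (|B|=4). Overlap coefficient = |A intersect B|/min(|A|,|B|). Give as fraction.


A intersect B = [10]
|A intersect B| = 1
min(|A|, |B|) = min(4, 4) = 4
Overlap = 1 / 4 = 1/4

1/4


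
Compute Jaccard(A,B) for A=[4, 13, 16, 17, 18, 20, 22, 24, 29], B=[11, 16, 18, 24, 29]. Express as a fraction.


A intersect B = [16, 18, 24, 29]
|A intersect B| = 4
A union B = [4, 11, 13, 16, 17, 18, 20, 22, 24, 29]
|A union B| = 10
Jaccard = 4/10 = 2/5

2/5


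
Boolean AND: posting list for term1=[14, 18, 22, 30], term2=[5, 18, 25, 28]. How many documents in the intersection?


Boolean AND: find intersection of posting lists
term1 docs: [14, 18, 22, 30]
term2 docs: [5, 18, 25, 28]
Intersection: [18]
|intersection| = 1

1


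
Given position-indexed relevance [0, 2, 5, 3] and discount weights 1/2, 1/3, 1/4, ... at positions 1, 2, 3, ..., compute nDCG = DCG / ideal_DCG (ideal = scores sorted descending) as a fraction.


Position discount weights w_i = 1/(i+1) for i=1..4:
Weights = [1/2, 1/3, 1/4, 1/5]
Actual relevance: [0, 2, 5, 3]
DCG = 0/2 + 2/3 + 5/4 + 3/5 = 151/60
Ideal relevance (sorted desc): [5, 3, 2, 0]
Ideal DCG = 5/2 + 3/3 + 2/4 + 0/5 = 4
nDCG = DCG / ideal_DCG = 151/60 / 4 = 151/240

151/240


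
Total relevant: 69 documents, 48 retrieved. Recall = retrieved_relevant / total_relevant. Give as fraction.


Recall = retrieved_relevant / total_relevant
= 48 / 69
= 48 / (48 + 21)
= 16/23

16/23


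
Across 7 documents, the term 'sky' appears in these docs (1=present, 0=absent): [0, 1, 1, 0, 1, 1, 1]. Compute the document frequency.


Checking each document for 'sky':
Doc 1: absent
Doc 2: present
Doc 3: present
Doc 4: absent
Doc 5: present
Doc 6: present
Doc 7: present
df = sum of presences = 0 + 1 + 1 + 0 + 1 + 1 + 1 = 5

5


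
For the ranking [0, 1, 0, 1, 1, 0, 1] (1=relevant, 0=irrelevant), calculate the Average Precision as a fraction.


Computing P@k for each relevant position:
Position 1: not relevant
Position 2: relevant, P@2 = 1/2 = 1/2
Position 3: not relevant
Position 4: relevant, P@4 = 2/4 = 1/2
Position 5: relevant, P@5 = 3/5 = 3/5
Position 6: not relevant
Position 7: relevant, P@7 = 4/7 = 4/7
Sum of P@k = 1/2 + 1/2 + 3/5 + 4/7 = 76/35
AP = 76/35 / 4 = 19/35

19/35


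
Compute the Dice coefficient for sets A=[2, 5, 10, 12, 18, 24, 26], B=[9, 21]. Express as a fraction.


A intersect B = []
|A intersect B| = 0
|A| = 7, |B| = 2
Dice = 2*0 / (7+2)
= 0 / 9 = 0

0


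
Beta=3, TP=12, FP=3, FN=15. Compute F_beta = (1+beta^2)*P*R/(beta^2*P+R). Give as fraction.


P = TP/(TP+FP) = 12/15 = 4/5
R = TP/(TP+FN) = 12/27 = 4/9
beta^2 = 3^2 = 9
(1 + beta^2) = 10
Numerator = (1+beta^2)*P*R = 32/9
Denominator = beta^2*P + R = 36/5 + 4/9 = 344/45
F_beta = 20/43

20/43


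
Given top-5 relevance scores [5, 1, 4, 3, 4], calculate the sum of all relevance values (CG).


Cumulative Gain = sum of relevance scores
Position 1: rel=5, running sum=5
Position 2: rel=1, running sum=6
Position 3: rel=4, running sum=10
Position 4: rel=3, running sum=13
Position 5: rel=4, running sum=17
CG = 17

17


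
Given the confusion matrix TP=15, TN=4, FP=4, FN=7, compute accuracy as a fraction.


Accuracy = (TP + TN) / (TP + TN + FP + FN)
TP + TN = 15 + 4 = 19
Total = 15 + 4 + 4 + 7 = 30
Accuracy = 19 / 30 = 19/30

19/30


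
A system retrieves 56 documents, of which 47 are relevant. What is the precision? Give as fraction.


Precision = relevant_retrieved / total_retrieved
= 47 / 56
= 47 / (47 + 9)
= 47/56

47/56


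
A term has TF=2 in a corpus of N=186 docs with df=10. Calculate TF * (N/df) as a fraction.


TF * (N/df)
= 2 * (186/10)
= 2 * 93/5
= 186/5

186/5


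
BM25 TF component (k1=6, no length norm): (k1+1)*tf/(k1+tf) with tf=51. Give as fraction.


BM25 TF component = (k1+1)*tf / (k1+tf)
k1 = 6, tf = 51
Numerator = (6+1)*51 = 357
Denominator = 6 + 51 = 57
= 357/57 = 119/19

119/19


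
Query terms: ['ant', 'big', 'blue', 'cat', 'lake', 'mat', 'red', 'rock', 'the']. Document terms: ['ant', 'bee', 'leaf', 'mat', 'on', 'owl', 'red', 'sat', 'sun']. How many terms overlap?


Query terms: ['ant', 'big', 'blue', 'cat', 'lake', 'mat', 'red', 'rock', 'the']
Document terms: ['ant', 'bee', 'leaf', 'mat', 'on', 'owl', 'red', 'sat', 'sun']
Common terms: ['ant', 'mat', 'red']
Overlap count = 3

3


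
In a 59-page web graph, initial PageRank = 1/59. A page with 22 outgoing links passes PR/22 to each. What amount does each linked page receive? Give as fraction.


Initial PR = 1/59 = 1/59
Outlinks = 22
Contribution per link = PR / outlinks
= 1/59 / 22
= 1/1298

1/1298


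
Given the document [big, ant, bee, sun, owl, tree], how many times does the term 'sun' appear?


Document has 6 words
Scanning for 'sun':
Found at positions: [3]
Count = 1

1


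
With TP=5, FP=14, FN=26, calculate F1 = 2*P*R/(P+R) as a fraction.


F1 = 2 * P * R / (P + R)
P = TP/(TP+FP) = 5/19 = 5/19
R = TP/(TP+FN) = 5/31 = 5/31
2 * P * R = 2 * 5/19 * 5/31 = 50/589
P + R = 5/19 + 5/31 = 250/589
F1 = 50/589 / 250/589 = 1/5

1/5


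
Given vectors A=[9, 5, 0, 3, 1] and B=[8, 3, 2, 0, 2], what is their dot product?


Dot product = sum of element-wise products
A[0]*B[0] = 9*8 = 72
A[1]*B[1] = 5*3 = 15
A[2]*B[2] = 0*2 = 0
A[3]*B[3] = 3*0 = 0
A[4]*B[4] = 1*2 = 2
Sum = 72 + 15 + 0 + 0 + 2 = 89

89


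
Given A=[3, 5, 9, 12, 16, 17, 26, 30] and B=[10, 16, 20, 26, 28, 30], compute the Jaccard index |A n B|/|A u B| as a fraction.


A intersect B = [16, 26, 30]
|A intersect B| = 3
A union B = [3, 5, 9, 10, 12, 16, 17, 20, 26, 28, 30]
|A union B| = 11
Jaccard = 3/11 = 3/11

3/11


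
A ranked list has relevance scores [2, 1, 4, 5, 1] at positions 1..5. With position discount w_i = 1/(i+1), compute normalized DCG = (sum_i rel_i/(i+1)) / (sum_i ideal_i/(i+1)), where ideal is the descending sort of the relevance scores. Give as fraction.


Position discount weights w_i = 1/(i+1) for i=1..5:
Weights = [1/2, 1/3, 1/4, 1/5, 1/6]
Actual relevance: [2, 1, 4, 5, 1]
DCG = 2/2 + 1/3 + 4/4 + 5/5 + 1/6 = 7/2
Ideal relevance (sorted desc): [5, 4, 2, 1, 1]
Ideal DCG = 5/2 + 4/3 + 2/4 + 1/5 + 1/6 = 47/10
nDCG = DCG / ideal_DCG = 7/2 / 47/10 = 35/47

35/47


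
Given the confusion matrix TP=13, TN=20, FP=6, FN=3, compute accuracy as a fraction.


Accuracy = (TP + TN) / (TP + TN + FP + FN)
TP + TN = 13 + 20 = 33
Total = 13 + 20 + 6 + 3 = 42
Accuracy = 33 / 42 = 11/14

11/14


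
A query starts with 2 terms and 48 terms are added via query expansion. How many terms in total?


Original terms: 2
Expansion terms: 48
Total = 2 + 48 = 50

50


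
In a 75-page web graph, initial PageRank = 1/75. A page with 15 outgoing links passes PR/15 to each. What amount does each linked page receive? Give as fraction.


Initial PR = 1/75 = 1/75
Outlinks = 15
Contribution per link = PR / outlinks
= 1/75 / 15
= 1/1125

1/1125


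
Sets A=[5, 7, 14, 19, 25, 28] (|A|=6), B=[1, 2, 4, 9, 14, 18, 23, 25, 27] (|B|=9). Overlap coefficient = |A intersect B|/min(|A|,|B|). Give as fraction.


A intersect B = [14, 25]
|A intersect B| = 2
min(|A|, |B|) = min(6, 9) = 6
Overlap = 2 / 6 = 1/3

1/3


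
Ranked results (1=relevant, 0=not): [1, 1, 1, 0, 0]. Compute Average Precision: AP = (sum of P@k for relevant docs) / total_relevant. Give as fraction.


Computing P@k for each relevant position:
Position 1: relevant, P@1 = 1/1 = 1
Position 2: relevant, P@2 = 2/2 = 1
Position 3: relevant, P@3 = 3/3 = 1
Position 4: not relevant
Position 5: not relevant
Sum of P@k = 1 + 1 + 1 = 3
AP = 3 / 3 = 1

1


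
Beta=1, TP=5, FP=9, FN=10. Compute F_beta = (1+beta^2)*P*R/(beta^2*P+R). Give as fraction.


P = TP/(TP+FP) = 5/14 = 5/14
R = TP/(TP+FN) = 5/15 = 1/3
beta^2 = 1^2 = 1
(1 + beta^2) = 2
Numerator = (1+beta^2)*P*R = 5/21
Denominator = beta^2*P + R = 5/14 + 1/3 = 29/42
F_beta = 10/29

10/29


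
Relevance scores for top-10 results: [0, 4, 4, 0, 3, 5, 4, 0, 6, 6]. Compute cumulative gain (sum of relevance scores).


Cumulative Gain = sum of relevance scores
Position 1: rel=0, running sum=0
Position 2: rel=4, running sum=4
Position 3: rel=4, running sum=8
Position 4: rel=0, running sum=8
Position 5: rel=3, running sum=11
Position 6: rel=5, running sum=16
Position 7: rel=4, running sum=20
Position 8: rel=0, running sum=20
Position 9: rel=6, running sum=26
Position 10: rel=6, running sum=32
CG = 32

32


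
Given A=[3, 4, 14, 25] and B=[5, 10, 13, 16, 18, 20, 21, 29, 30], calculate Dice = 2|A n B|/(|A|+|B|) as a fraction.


A intersect B = []
|A intersect B| = 0
|A| = 4, |B| = 9
Dice = 2*0 / (4+9)
= 0 / 13 = 0

0


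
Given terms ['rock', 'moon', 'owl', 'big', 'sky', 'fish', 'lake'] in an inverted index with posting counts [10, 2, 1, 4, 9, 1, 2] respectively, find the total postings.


Summing posting list sizes:
'rock': 10 postings
'moon': 2 postings
'owl': 1 postings
'big': 4 postings
'sky': 9 postings
'fish': 1 postings
'lake': 2 postings
Total = 10 + 2 + 1 + 4 + 9 + 1 + 2 = 29

29


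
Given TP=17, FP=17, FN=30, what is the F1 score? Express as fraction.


F1 = 2 * P * R / (P + R)
P = TP/(TP+FP) = 17/34 = 1/2
R = TP/(TP+FN) = 17/47 = 17/47
2 * P * R = 2 * 1/2 * 17/47 = 17/47
P + R = 1/2 + 17/47 = 81/94
F1 = 17/47 / 81/94 = 34/81

34/81


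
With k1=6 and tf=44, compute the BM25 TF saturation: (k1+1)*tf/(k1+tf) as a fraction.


BM25 TF component = (k1+1)*tf / (k1+tf)
k1 = 6, tf = 44
Numerator = (6+1)*44 = 308
Denominator = 6 + 44 = 50
= 308/50 = 154/25

154/25


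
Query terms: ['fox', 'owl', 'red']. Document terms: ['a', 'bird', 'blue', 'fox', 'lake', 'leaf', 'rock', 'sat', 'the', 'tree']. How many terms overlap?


Query terms: ['fox', 'owl', 'red']
Document terms: ['a', 'bird', 'blue', 'fox', 'lake', 'leaf', 'rock', 'sat', 'the', 'tree']
Common terms: ['fox']
Overlap count = 1

1


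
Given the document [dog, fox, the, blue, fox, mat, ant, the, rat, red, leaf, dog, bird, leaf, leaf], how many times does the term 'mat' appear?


Document has 15 words
Scanning for 'mat':
Found at positions: [5]
Count = 1

1


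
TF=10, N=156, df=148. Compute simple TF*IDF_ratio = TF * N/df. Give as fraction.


TF * (N/df)
= 10 * (156/148)
= 10 * 39/37
= 390/37

390/37


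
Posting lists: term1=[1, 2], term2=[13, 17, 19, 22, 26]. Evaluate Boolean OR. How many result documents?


Boolean OR: find union of posting lists
term1 docs: [1, 2]
term2 docs: [13, 17, 19, 22, 26]
Union: [1, 2, 13, 17, 19, 22, 26]
|union| = 7

7


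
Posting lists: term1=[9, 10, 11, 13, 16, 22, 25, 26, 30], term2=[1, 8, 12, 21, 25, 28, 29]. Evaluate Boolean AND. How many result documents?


Boolean AND: find intersection of posting lists
term1 docs: [9, 10, 11, 13, 16, 22, 25, 26, 30]
term2 docs: [1, 8, 12, 21, 25, 28, 29]
Intersection: [25]
|intersection| = 1

1


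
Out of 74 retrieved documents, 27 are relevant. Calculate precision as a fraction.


Precision = relevant_retrieved / total_retrieved
= 27 / 74
= 27 / (27 + 47)
= 27/74

27/74


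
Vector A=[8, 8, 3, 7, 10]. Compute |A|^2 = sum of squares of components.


|A|^2 = sum of squared components
A[0]^2 = 8^2 = 64
A[1]^2 = 8^2 = 64
A[2]^2 = 3^2 = 9
A[3]^2 = 7^2 = 49
A[4]^2 = 10^2 = 100
Sum = 64 + 64 + 9 + 49 + 100 = 286

286


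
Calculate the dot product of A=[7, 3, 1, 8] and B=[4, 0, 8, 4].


Dot product = sum of element-wise products
A[0]*B[0] = 7*4 = 28
A[1]*B[1] = 3*0 = 0
A[2]*B[2] = 1*8 = 8
A[3]*B[3] = 8*4 = 32
Sum = 28 + 0 + 8 + 32 = 68

68


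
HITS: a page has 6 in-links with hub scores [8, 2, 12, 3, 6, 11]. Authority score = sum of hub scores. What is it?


Authority = sum of hub scores of in-linkers
In-link 1: hub score = 8
In-link 2: hub score = 2
In-link 3: hub score = 12
In-link 4: hub score = 3
In-link 5: hub score = 6
In-link 6: hub score = 11
Authority = 8 + 2 + 12 + 3 + 6 + 11 = 42

42


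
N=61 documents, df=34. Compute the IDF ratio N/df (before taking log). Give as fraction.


IDF ratio = N / df
= 61 / 34
= 61/34

61/34


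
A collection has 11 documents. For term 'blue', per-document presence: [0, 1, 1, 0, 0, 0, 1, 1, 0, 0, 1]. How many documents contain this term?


Checking each document for 'blue':
Doc 1: absent
Doc 2: present
Doc 3: present
Doc 4: absent
Doc 5: absent
Doc 6: absent
Doc 7: present
Doc 8: present
Doc 9: absent
Doc 10: absent
Doc 11: present
df = sum of presences = 0 + 1 + 1 + 0 + 0 + 0 + 1 + 1 + 0 + 0 + 1 = 5

5


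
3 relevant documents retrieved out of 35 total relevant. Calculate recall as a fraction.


Recall = retrieved_relevant / total_relevant
= 3 / 35
= 3 / (3 + 32)
= 3/35

3/35


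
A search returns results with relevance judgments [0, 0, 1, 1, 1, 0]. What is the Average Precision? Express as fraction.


Computing P@k for each relevant position:
Position 1: not relevant
Position 2: not relevant
Position 3: relevant, P@3 = 1/3 = 1/3
Position 4: relevant, P@4 = 2/4 = 1/2
Position 5: relevant, P@5 = 3/5 = 3/5
Position 6: not relevant
Sum of P@k = 1/3 + 1/2 + 3/5 = 43/30
AP = 43/30 / 3 = 43/90

43/90


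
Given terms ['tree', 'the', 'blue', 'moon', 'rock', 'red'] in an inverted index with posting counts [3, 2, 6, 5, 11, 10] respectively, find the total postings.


Summing posting list sizes:
'tree': 3 postings
'the': 2 postings
'blue': 6 postings
'moon': 5 postings
'rock': 11 postings
'red': 10 postings
Total = 3 + 2 + 6 + 5 + 11 + 10 = 37

37


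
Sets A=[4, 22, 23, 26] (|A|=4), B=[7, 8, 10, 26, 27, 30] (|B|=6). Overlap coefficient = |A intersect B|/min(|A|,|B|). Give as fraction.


A intersect B = [26]
|A intersect B| = 1
min(|A|, |B|) = min(4, 6) = 4
Overlap = 1 / 4 = 1/4

1/4


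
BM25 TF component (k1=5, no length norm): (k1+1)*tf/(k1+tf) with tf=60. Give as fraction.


BM25 TF component = (k1+1)*tf / (k1+tf)
k1 = 5, tf = 60
Numerator = (5+1)*60 = 360
Denominator = 5 + 60 = 65
= 360/65 = 72/13

72/13


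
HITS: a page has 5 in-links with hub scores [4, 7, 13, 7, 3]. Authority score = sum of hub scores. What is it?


Authority = sum of hub scores of in-linkers
In-link 1: hub score = 4
In-link 2: hub score = 7
In-link 3: hub score = 13
In-link 4: hub score = 7
In-link 5: hub score = 3
Authority = 4 + 7 + 13 + 7 + 3 = 34

34


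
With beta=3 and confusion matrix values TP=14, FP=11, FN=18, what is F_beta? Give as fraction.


P = TP/(TP+FP) = 14/25 = 14/25
R = TP/(TP+FN) = 14/32 = 7/16
beta^2 = 3^2 = 9
(1 + beta^2) = 10
Numerator = (1+beta^2)*P*R = 49/20
Denominator = beta^2*P + R = 126/25 + 7/16 = 2191/400
F_beta = 140/313

140/313


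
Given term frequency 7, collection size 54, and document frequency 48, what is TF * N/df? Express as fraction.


TF * (N/df)
= 7 * (54/48)
= 7 * 9/8
= 63/8

63/8


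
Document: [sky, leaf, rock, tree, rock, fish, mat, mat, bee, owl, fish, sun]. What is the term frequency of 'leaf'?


Document has 12 words
Scanning for 'leaf':
Found at positions: [1]
Count = 1

1


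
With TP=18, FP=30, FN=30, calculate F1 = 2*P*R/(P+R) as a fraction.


F1 = 2 * P * R / (P + R)
P = TP/(TP+FP) = 18/48 = 3/8
R = TP/(TP+FN) = 18/48 = 3/8
2 * P * R = 2 * 3/8 * 3/8 = 9/32
P + R = 3/8 + 3/8 = 3/4
F1 = 9/32 / 3/4 = 3/8

3/8


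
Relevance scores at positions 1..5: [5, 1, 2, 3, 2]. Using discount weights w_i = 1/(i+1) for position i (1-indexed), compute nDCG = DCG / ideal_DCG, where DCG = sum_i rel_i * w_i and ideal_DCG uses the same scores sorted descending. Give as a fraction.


Position discount weights w_i = 1/(i+1) for i=1..5:
Weights = [1/2, 1/3, 1/4, 1/5, 1/6]
Actual relevance: [5, 1, 2, 3, 2]
DCG = 5/2 + 1/3 + 2/4 + 3/5 + 2/6 = 64/15
Ideal relevance (sorted desc): [5, 3, 2, 2, 1]
Ideal DCG = 5/2 + 3/3 + 2/4 + 2/5 + 1/6 = 137/30
nDCG = DCG / ideal_DCG = 64/15 / 137/30 = 128/137

128/137


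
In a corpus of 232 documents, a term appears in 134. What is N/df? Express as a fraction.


IDF ratio = N / df
= 232 / 134
= 116/67

116/67


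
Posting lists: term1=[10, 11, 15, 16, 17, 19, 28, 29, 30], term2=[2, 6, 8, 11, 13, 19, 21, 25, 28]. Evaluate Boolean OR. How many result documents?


Boolean OR: find union of posting lists
term1 docs: [10, 11, 15, 16, 17, 19, 28, 29, 30]
term2 docs: [2, 6, 8, 11, 13, 19, 21, 25, 28]
Union: [2, 6, 8, 10, 11, 13, 15, 16, 17, 19, 21, 25, 28, 29, 30]
|union| = 15

15


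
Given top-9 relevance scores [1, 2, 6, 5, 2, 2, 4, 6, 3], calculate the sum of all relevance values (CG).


Cumulative Gain = sum of relevance scores
Position 1: rel=1, running sum=1
Position 2: rel=2, running sum=3
Position 3: rel=6, running sum=9
Position 4: rel=5, running sum=14
Position 5: rel=2, running sum=16
Position 6: rel=2, running sum=18
Position 7: rel=4, running sum=22
Position 8: rel=6, running sum=28
Position 9: rel=3, running sum=31
CG = 31

31


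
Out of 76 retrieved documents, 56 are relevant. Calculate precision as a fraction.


Precision = relevant_retrieved / total_retrieved
= 56 / 76
= 56 / (56 + 20)
= 14/19

14/19


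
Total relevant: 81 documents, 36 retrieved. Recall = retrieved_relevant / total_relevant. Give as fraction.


Recall = retrieved_relevant / total_relevant
= 36 / 81
= 36 / (36 + 45)
= 4/9

4/9


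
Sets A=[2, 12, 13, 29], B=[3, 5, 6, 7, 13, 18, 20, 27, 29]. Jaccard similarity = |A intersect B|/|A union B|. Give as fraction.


A intersect B = [13, 29]
|A intersect B| = 2
A union B = [2, 3, 5, 6, 7, 12, 13, 18, 20, 27, 29]
|A union B| = 11
Jaccard = 2/11 = 2/11

2/11


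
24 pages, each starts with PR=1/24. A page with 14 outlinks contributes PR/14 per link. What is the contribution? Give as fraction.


Initial PR = 1/24 = 1/24
Outlinks = 14
Contribution per link = PR / outlinks
= 1/24 / 14
= 1/336

1/336


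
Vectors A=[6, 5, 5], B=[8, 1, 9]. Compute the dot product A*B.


Dot product = sum of element-wise products
A[0]*B[0] = 6*8 = 48
A[1]*B[1] = 5*1 = 5
A[2]*B[2] = 5*9 = 45
Sum = 48 + 5 + 45 = 98

98


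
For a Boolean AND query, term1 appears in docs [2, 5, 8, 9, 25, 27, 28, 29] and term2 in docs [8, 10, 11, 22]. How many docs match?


Boolean AND: find intersection of posting lists
term1 docs: [2, 5, 8, 9, 25, 27, 28, 29]
term2 docs: [8, 10, 11, 22]
Intersection: [8]
|intersection| = 1

1


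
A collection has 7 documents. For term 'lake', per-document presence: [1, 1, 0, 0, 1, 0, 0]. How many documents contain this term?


Checking each document for 'lake':
Doc 1: present
Doc 2: present
Doc 3: absent
Doc 4: absent
Doc 5: present
Doc 6: absent
Doc 7: absent
df = sum of presences = 1 + 1 + 0 + 0 + 1 + 0 + 0 = 3

3


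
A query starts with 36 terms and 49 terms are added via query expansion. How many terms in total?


Original terms: 36
Expansion terms: 49
Total = 36 + 49 = 85

85


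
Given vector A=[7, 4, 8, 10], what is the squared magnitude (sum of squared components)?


|A|^2 = sum of squared components
A[0]^2 = 7^2 = 49
A[1]^2 = 4^2 = 16
A[2]^2 = 8^2 = 64
A[3]^2 = 10^2 = 100
Sum = 49 + 16 + 64 + 100 = 229

229


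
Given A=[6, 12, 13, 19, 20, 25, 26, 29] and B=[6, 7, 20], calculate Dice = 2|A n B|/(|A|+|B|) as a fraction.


A intersect B = [6, 20]
|A intersect B| = 2
|A| = 8, |B| = 3
Dice = 2*2 / (8+3)
= 4 / 11 = 4/11

4/11


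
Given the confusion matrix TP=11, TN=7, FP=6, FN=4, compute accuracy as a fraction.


Accuracy = (TP + TN) / (TP + TN + FP + FN)
TP + TN = 11 + 7 = 18
Total = 11 + 7 + 6 + 4 = 28
Accuracy = 18 / 28 = 9/14

9/14


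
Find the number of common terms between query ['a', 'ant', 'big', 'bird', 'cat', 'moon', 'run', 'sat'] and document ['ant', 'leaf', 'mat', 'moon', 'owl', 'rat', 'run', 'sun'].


Query terms: ['a', 'ant', 'big', 'bird', 'cat', 'moon', 'run', 'sat']
Document terms: ['ant', 'leaf', 'mat', 'moon', 'owl', 'rat', 'run', 'sun']
Common terms: ['ant', 'moon', 'run']
Overlap count = 3

3


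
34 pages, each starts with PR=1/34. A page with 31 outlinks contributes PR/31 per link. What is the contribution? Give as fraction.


Initial PR = 1/34 = 1/34
Outlinks = 31
Contribution per link = PR / outlinks
= 1/34 / 31
= 1/1054

1/1054


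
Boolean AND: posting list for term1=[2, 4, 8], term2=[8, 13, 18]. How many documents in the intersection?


Boolean AND: find intersection of posting lists
term1 docs: [2, 4, 8]
term2 docs: [8, 13, 18]
Intersection: [8]
|intersection| = 1

1


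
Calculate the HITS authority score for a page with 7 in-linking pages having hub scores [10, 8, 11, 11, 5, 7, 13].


Authority = sum of hub scores of in-linkers
In-link 1: hub score = 10
In-link 2: hub score = 8
In-link 3: hub score = 11
In-link 4: hub score = 11
In-link 5: hub score = 5
In-link 6: hub score = 7
In-link 7: hub score = 13
Authority = 10 + 8 + 11 + 11 + 5 + 7 + 13 = 65

65


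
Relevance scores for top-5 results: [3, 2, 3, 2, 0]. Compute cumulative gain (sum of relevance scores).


Cumulative Gain = sum of relevance scores
Position 1: rel=3, running sum=3
Position 2: rel=2, running sum=5
Position 3: rel=3, running sum=8
Position 4: rel=2, running sum=10
Position 5: rel=0, running sum=10
CG = 10

10


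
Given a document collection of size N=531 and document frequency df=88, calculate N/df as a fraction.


IDF ratio = N / df
= 531 / 88
= 531/88

531/88


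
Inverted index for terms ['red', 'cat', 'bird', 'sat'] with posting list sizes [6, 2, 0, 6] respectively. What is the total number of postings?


Summing posting list sizes:
'red': 6 postings
'cat': 2 postings
'bird': 0 postings
'sat': 6 postings
Total = 6 + 2 + 0 + 6 = 14

14


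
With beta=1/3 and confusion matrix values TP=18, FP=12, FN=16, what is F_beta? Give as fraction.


P = TP/(TP+FP) = 18/30 = 3/5
R = TP/(TP+FN) = 18/34 = 9/17
beta^2 = 1/3^2 = 1/9
(1 + beta^2) = 10/9
Numerator = (1+beta^2)*P*R = 6/17
Denominator = beta^2*P + R = 1/15 + 9/17 = 152/255
F_beta = 45/76

45/76


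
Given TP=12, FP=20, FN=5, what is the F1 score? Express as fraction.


F1 = 2 * P * R / (P + R)
P = TP/(TP+FP) = 12/32 = 3/8
R = TP/(TP+FN) = 12/17 = 12/17
2 * P * R = 2 * 3/8 * 12/17 = 9/17
P + R = 3/8 + 12/17 = 147/136
F1 = 9/17 / 147/136 = 24/49

24/49


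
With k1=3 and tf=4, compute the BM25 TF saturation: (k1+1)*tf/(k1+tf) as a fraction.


BM25 TF component = (k1+1)*tf / (k1+tf)
k1 = 3, tf = 4
Numerator = (3+1)*4 = 16
Denominator = 3 + 4 = 7
= 16/7 = 16/7

16/7


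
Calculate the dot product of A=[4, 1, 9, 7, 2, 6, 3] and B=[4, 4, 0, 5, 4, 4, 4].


Dot product = sum of element-wise products
A[0]*B[0] = 4*4 = 16
A[1]*B[1] = 1*4 = 4
A[2]*B[2] = 9*0 = 0
A[3]*B[3] = 7*5 = 35
A[4]*B[4] = 2*4 = 8
A[5]*B[5] = 6*4 = 24
A[6]*B[6] = 3*4 = 12
Sum = 16 + 4 + 0 + 35 + 8 + 24 + 12 = 99

99


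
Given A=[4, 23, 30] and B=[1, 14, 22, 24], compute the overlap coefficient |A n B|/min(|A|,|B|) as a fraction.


A intersect B = []
|A intersect B| = 0
min(|A|, |B|) = min(3, 4) = 3
Overlap = 0 / 3 = 0

0


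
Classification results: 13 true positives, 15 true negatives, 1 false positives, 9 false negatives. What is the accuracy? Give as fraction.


Accuracy = (TP + TN) / (TP + TN + FP + FN)
TP + TN = 13 + 15 = 28
Total = 13 + 15 + 1 + 9 = 38
Accuracy = 28 / 38 = 14/19

14/19


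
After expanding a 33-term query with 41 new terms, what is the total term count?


Original terms: 33
Expansion terms: 41
Total = 33 + 41 = 74

74


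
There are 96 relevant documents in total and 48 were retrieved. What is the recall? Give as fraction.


Recall = retrieved_relevant / total_relevant
= 48 / 96
= 48 / (48 + 48)
= 1/2

1/2


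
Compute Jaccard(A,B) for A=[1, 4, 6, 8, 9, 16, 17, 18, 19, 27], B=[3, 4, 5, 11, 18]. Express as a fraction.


A intersect B = [4, 18]
|A intersect B| = 2
A union B = [1, 3, 4, 5, 6, 8, 9, 11, 16, 17, 18, 19, 27]
|A union B| = 13
Jaccard = 2/13 = 2/13

2/13


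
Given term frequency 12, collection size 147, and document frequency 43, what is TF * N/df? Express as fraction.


TF * (N/df)
= 12 * (147/43)
= 12 * 147/43
= 1764/43

1764/43


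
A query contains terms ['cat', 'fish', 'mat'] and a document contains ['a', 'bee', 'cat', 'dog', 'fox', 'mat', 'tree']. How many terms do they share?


Query terms: ['cat', 'fish', 'mat']
Document terms: ['a', 'bee', 'cat', 'dog', 'fox', 'mat', 'tree']
Common terms: ['cat', 'mat']
Overlap count = 2

2


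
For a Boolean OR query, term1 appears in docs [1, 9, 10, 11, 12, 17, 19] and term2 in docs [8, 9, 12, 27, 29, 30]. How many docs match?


Boolean OR: find union of posting lists
term1 docs: [1, 9, 10, 11, 12, 17, 19]
term2 docs: [8, 9, 12, 27, 29, 30]
Union: [1, 8, 9, 10, 11, 12, 17, 19, 27, 29, 30]
|union| = 11

11


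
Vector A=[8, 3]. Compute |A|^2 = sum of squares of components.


|A|^2 = sum of squared components
A[0]^2 = 8^2 = 64
A[1]^2 = 3^2 = 9
Sum = 64 + 9 = 73

73


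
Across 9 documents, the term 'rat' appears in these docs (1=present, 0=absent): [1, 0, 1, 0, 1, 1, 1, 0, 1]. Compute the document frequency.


Checking each document for 'rat':
Doc 1: present
Doc 2: absent
Doc 3: present
Doc 4: absent
Doc 5: present
Doc 6: present
Doc 7: present
Doc 8: absent
Doc 9: present
df = sum of presences = 1 + 0 + 1 + 0 + 1 + 1 + 1 + 0 + 1 = 6

6


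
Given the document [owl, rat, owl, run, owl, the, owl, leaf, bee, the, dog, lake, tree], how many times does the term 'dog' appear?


Document has 13 words
Scanning for 'dog':
Found at positions: [10]
Count = 1

1


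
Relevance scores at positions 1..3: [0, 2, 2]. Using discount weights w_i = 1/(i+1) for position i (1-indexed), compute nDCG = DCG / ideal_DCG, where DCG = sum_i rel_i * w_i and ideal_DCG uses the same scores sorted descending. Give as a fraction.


Position discount weights w_i = 1/(i+1) for i=1..3:
Weights = [1/2, 1/3, 1/4]
Actual relevance: [0, 2, 2]
DCG = 0/2 + 2/3 + 2/4 = 7/6
Ideal relevance (sorted desc): [2, 2, 0]
Ideal DCG = 2/2 + 2/3 + 0/4 = 5/3
nDCG = DCG / ideal_DCG = 7/6 / 5/3 = 7/10

7/10


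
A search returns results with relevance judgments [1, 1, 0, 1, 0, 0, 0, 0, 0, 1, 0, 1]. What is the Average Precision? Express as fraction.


Computing P@k for each relevant position:
Position 1: relevant, P@1 = 1/1 = 1
Position 2: relevant, P@2 = 2/2 = 1
Position 3: not relevant
Position 4: relevant, P@4 = 3/4 = 3/4
Position 5: not relevant
Position 6: not relevant
Position 7: not relevant
Position 8: not relevant
Position 9: not relevant
Position 10: relevant, P@10 = 4/10 = 2/5
Position 11: not relevant
Position 12: relevant, P@12 = 5/12 = 5/12
Sum of P@k = 1 + 1 + 3/4 + 2/5 + 5/12 = 107/30
AP = 107/30 / 5 = 107/150

107/150


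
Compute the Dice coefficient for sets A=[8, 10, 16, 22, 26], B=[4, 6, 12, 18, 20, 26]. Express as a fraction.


A intersect B = [26]
|A intersect B| = 1
|A| = 5, |B| = 6
Dice = 2*1 / (5+6)
= 2 / 11 = 2/11

2/11


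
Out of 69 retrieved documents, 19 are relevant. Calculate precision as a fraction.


Precision = relevant_retrieved / total_retrieved
= 19 / 69
= 19 / (19 + 50)
= 19/69

19/69


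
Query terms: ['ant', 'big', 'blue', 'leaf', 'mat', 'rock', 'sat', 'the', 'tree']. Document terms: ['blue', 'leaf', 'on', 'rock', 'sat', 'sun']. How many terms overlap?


Query terms: ['ant', 'big', 'blue', 'leaf', 'mat', 'rock', 'sat', 'the', 'tree']
Document terms: ['blue', 'leaf', 'on', 'rock', 'sat', 'sun']
Common terms: ['blue', 'leaf', 'rock', 'sat']
Overlap count = 4

4


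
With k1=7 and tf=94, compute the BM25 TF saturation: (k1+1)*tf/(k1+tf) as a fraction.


BM25 TF component = (k1+1)*tf / (k1+tf)
k1 = 7, tf = 94
Numerator = (7+1)*94 = 752
Denominator = 7 + 94 = 101
= 752/101 = 752/101

752/101


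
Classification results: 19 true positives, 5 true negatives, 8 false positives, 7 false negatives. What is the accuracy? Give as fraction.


Accuracy = (TP + TN) / (TP + TN + FP + FN)
TP + TN = 19 + 5 = 24
Total = 19 + 5 + 8 + 7 = 39
Accuracy = 24 / 39 = 8/13

8/13


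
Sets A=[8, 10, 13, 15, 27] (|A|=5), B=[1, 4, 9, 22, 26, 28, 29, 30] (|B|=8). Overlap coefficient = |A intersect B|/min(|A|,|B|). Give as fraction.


A intersect B = []
|A intersect B| = 0
min(|A|, |B|) = min(5, 8) = 5
Overlap = 0 / 5 = 0

0


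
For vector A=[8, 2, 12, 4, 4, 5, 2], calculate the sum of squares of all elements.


|A|^2 = sum of squared components
A[0]^2 = 8^2 = 64
A[1]^2 = 2^2 = 4
A[2]^2 = 12^2 = 144
A[3]^2 = 4^2 = 16
A[4]^2 = 4^2 = 16
A[5]^2 = 5^2 = 25
A[6]^2 = 2^2 = 4
Sum = 64 + 4 + 144 + 16 + 16 + 25 + 4 = 273

273


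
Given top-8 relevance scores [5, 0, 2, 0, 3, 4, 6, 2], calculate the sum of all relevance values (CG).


Cumulative Gain = sum of relevance scores
Position 1: rel=5, running sum=5
Position 2: rel=0, running sum=5
Position 3: rel=2, running sum=7
Position 4: rel=0, running sum=7
Position 5: rel=3, running sum=10
Position 6: rel=4, running sum=14
Position 7: rel=6, running sum=20
Position 8: rel=2, running sum=22
CG = 22

22


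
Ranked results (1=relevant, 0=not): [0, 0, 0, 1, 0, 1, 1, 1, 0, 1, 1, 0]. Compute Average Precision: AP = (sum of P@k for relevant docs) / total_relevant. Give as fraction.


Computing P@k for each relevant position:
Position 1: not relevant
Position 2: not relevant
Position 3: not relevant
Position 4: relevant, P@4 = 1/4 = 1/4
Position 5: not relevant
Position 6: relevant, P@6 = 2/6 = 1/3
Position 7: relevant, P@7 = 3/7 = 3/7
Position 8: relevant, P@8 = 4/8 = 1/2
Position 9: not relevant
Position 10: relevant, P@10 = 5/10 = 1/2
Position 11: relevant, P@11 = 6/11 = 6/11
Position 12: not relevant
Sum of P@k = 1/4 + 1/3 + 3/7 + 1/2 + 1/2 + 6/11 = 2363/924
AP = 2363/924 / 6 = 2363/5544

2363/5544


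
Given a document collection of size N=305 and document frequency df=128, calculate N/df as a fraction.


IDF ratio = N / df
= 305 / 128
= 305/128

305/128


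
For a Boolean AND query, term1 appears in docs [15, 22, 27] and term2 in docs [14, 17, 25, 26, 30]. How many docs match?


Boolean AND: find intersection of posting lists
term1 docs: [15, 22, 27]
term2 docs: [14, 17, 25, 26, 30]
Intersection: []
|intersection| = 0

0


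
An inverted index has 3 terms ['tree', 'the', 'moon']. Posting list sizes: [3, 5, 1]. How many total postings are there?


Summing posting list sizes:
'tree': 3 postings
'the': 5 postings
'moon': 1 postings
Total = 3 + 5 + 1 = 9

9


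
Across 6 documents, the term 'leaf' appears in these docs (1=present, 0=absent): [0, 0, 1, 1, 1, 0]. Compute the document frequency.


Checking each document for 'leaf':
Doc 1: absent
Doc 2: absent
Doc 3: present
Doc 4: present
Doc 5: present
Doc 6: absent
df = sum of presences = 0 + 0 + 1 + 1 + 1 + 0 = 3

3


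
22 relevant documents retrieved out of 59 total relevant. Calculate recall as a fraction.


Recall = retrieved_relevant / total_relevant
= 22 / 59
= 22 / (22 + 37)
= 22/59

22/59


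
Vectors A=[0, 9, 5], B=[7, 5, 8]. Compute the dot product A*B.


Dot product = sum of element-wise products
A[0]*B[0] = 0*7 = 0
A[1]*B[1] = 9*5 = 45
A[2]*B[2] = 5*8 = 40
Sum = 0 + 45 + 40 = 85

85


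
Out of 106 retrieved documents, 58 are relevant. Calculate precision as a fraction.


Precision = relevant_retrieved / total_retrieved
= 58 / 106
= 58 / (58 + 48)
= 29/53

29/53


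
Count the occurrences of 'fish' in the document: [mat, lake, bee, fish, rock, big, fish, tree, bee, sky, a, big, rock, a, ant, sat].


Document has 16 words
Scanning for 'fish':
Found at positions: [3, 6]
Count = 2

2


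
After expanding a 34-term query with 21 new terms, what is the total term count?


Original terms: 34
Expansion terms: 21
Total = 34 + 21 = 55

55


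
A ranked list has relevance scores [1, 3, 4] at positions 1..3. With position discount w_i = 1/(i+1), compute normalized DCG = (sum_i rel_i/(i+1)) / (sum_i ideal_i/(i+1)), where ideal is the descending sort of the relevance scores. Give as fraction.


Position discount weights w_i = 1/(i+1) for i=1..3:
Weights = [1/2, 1/3, 1/4]
Actual relevance: [1, 3, 4]
DCG = 1/2 + 3/3 + 4/4 = 5/2
Ideal relevance (sorted desc): [4, 3, 1]
Ideal DCG = 4/2 + 3/3 + 1/4 = 13/4
nDCG = DCG / ideal_DCG = 5/2 / 13/4 = 10/13

10/13


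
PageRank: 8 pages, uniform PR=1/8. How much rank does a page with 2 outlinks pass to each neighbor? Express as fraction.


Initial PR = 1/8 = 1/8
Outlinks = 2
Contribution per link = PR / outlinks
= 1/8 / 2
= 1/16

1/16


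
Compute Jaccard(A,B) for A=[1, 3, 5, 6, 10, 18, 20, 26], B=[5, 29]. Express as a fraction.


A intersect B = [5]
|A intersect B| = 1
A union B = [1, 3, 5, 6, 10, 18, 20, 26, 29]
|A union B| = 9
Jaccard = 1/9 = 1/9

1/9


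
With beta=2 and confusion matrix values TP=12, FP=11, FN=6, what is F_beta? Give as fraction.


P = TP/(TP+FP) = 12/23 = 12/23
R = TP/(TP+FN) = 12/18 = 2/3
beta^2 = 2^2 = 4
(1 + beta^2) = 5
Numerator = (1+beta^2)*P*R = 40/23
Denominator = beta^2*P + R = 48/23 + 2/3 = 190/69
F_beta = 12/19

12/19


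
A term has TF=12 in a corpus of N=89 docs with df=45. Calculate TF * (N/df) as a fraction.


TF * (N/df)
= 12 * (89/45)
= 12 * 89/45
= 356/15

356/15


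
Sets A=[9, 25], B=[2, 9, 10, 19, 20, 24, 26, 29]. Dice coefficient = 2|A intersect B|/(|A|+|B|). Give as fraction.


A intersect B = [9]
|A intersect B| = 1
|A| = 2, |B| = 8
Dice = 2*1 / (2+8)
= 2 / 10 = 1/5

1/5


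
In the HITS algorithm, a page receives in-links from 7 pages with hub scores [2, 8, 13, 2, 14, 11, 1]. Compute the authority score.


Authority = sum of hub scores of in-linkers
In-link 1: hub score = 2
In-link 2: hub score = 8
In-link 3: hub score = 13
In-link 4: hub score = 2
In-link 5: hub score = 14
In-link 6: hub score = 11
In-link 7: hub score = 1
Authority = 2 + 8 + 13 + 2 + 14 + 11 + 1 = 51

51


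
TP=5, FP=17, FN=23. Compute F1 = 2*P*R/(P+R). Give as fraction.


F1 = 2 * P * R / (P + R)
P = TP/(TP+FP) = 5/22 = 5/22
R = TP/(TP+FN) = 5/28 = 5/28
2 * P * R = 2 * 5/22 * 5/28 = 25/308
P + R = 5/22 + 5/28 = 125/308
F1 = 25/308 / 125/308 = 1/5

1/5


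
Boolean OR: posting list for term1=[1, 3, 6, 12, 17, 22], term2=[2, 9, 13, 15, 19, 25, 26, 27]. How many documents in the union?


Boolean OR: find union of posting lists
term1 docs: [1, 3, 6, 12, 17, 22]
term2 docs: [2, 9, 13, 15, 19, 25, 26, 27]
Union: [1, 2, 3, 6, 9, 12, 13, 15, 17, 19, 22, 25, 26, 27]
|union| = 14

14


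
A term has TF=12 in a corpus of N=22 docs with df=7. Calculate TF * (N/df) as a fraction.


TF * (N/df)
= 12 * (22/7)
= 12 * 22/7
= 264/7

264/7


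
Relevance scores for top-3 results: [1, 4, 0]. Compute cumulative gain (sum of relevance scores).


Cumulative Gain = sum of relevance scores
Position 1: rel=1, running sum=1
Position 2: rel=4, running sum=5
Position 3: rel=0, running sum=5
CG = 5

5


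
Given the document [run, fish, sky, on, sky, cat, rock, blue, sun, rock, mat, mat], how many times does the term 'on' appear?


Document has 12 words
Scanning for 'on':
Found at positions: [3]
Count = 1

1


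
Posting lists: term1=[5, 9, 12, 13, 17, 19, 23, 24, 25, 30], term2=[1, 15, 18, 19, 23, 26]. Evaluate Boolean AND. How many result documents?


Boolean AND: find intersection of posting lists
term1 docs: [5, 9, 12, 13, 17, 19, 23, 24, 25, 30]
term2 docs: [1, 15, 18, 19, 23, 26]
Intersection: [19, 23]
|intersection| = 2

2


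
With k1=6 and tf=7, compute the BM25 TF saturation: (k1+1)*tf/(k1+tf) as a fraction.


BM25 TF component = (k1+1)*tf / (k1+tf)
k1 = 6, tf = 7
Numerator = (6+1)*7 = 49
Denominator = 6 + 7 = 13
= 49/13 = 49/13

49/13
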